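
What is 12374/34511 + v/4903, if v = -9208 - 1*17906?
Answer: -875061532/169207433 ≈ -5.1715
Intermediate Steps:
v = -27114 (v = -9208 - 17906 = -27114)
12374/34511 + v/4903 = 12374/34511 - 27114/4903 = -875061532/169207433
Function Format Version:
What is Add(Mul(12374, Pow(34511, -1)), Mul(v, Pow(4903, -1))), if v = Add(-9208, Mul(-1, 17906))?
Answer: Rational(-875061532, 169207433) ≈ -5.1715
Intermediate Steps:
v = -27114 (v = Add(-9208, -17906) = -27114)
Add(Mul(12374, Pow(34511, -1)), Mul(v, Pow(4903, -1))) = Add(Mul(12374, Pow(34511, -1)), Mul(-27114, Pow(4903, -1))) = Add(Mul(12374, Rational(1, 34511)), Mul(-27114, Rational(1, 4903))) = Add(Rational(12374, 34511), Rational(-27114, 4903)) = Rational(-875061532, 169207433)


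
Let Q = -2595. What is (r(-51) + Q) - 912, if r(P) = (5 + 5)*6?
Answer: -3447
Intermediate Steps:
r(P) = 60 (r(P) = 10*6 = 60)
(r(-51) + Q) - 912 = (60 - 2595) - 912 = -2535 - 912 = -3447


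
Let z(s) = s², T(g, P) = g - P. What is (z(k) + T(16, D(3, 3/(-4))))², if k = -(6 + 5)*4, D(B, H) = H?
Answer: 61011721/16 ≈ 3.8132e+6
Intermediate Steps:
k = -44 (k = -11*4 = -1*44 = -44)
(z(k) + T(16, D(3, 3/(-4))))² = ((-44)² + (16 - 3/(-4)))² = (1936 + (16 - 3*(-1)/4))² = (1936 + (16 - 1*(-¾)))² = (1936 + (16 + ¾))² = (1936 + 67/4)² = (7811/4)² = 61011721/16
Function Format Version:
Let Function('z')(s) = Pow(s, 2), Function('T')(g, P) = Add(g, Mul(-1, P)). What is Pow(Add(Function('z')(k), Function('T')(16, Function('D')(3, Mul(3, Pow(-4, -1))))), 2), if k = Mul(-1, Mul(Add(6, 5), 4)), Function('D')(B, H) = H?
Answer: Rational(61011721, 16) ≈ 3.8132e+6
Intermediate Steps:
k = -44 (k = Mul(-1, Mul(11, 4)) = Mul(-1, 44) = -44)
Pow(Add(Function('z')(k), Function('T')(16, Function('D')(3, Mul(3, Pow(-4, -1))))), 2) = Pow(Add(Pow(-44, 2), Add(16, Mul(-1, Mul(3, Pow(-4, -1))))), 2) = Pow(Add(1936, Add(16, Mul(-1, Mul(3, Rational(-1, 4))))), 2) = Pow(Add(1936, Add(16, Mul(-1, Rational(-3, 4)))), 2) = Pow(Add(1936, Add(16, Rational(3, 4))), 2) = Pow(Add(1936, Rational(67, 4)), 2) = Pow(Rational(7811, 4), 2) = Rational(61011721, 16)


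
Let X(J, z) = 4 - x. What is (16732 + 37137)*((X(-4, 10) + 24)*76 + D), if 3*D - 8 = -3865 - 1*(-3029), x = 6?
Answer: 75201124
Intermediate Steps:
X(J, z) = -2 (X(J, z) = 4 - 1*6 = 4 - 6 = -2)
D = -276 (D = 8/3 + (-3865 - 1*(-3029))/3 = 8/3 + (-3865 + 3029)/3 = 8/3 + (1/3)*(-836) = 8/3 - 836/3 = -276)
(16732 + 37137)*((X(-4, 10) + 24)*76 + D) = (16732 + 37137)*((-2 + 24)*76 - 276) = 53869*(22*76 - 276) = 53869*(1672 - 276) = 53869*1396 = 75201124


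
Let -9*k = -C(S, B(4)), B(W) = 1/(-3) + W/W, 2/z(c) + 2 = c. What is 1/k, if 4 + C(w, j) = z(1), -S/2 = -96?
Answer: -3/2 ≈ -1.5000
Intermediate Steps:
S = 192 (S = -2*(-96) = 192)
z(c) = 2/(-2 + c)
B(W) = 2/3 (B(W) = 1*(-1/3) + 1 = -1/3 + 1 = 2/3)
C(w, j) = -6 (C(w, j) = -4 + 2/(-2 + 1) = -4 + 2/(-1) = -4 + 2*(-1) = -4 - 2 = -6)
k = -2/3 (k = -(-1)*(-6)/9 = -1/9*6 = -2/3 ≈ -0.66667)
1/k = 1/(-2/3) = -3/2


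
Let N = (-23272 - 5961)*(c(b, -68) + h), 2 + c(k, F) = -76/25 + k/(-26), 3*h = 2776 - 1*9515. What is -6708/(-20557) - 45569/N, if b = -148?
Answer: 428444228496921/1315787655767959 ≈ 0.32562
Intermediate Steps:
h = -6739/3 (h = (2776 - 1*9515)/3 = (2776 - 9515)/3 = (1/3)*(-6739) = -6739/3 ≈ -2246.3)
c(k, F) = -126/25 - k/26 (c(k, F) = -2 + (-76/25 + k/(-26)) = -2 + (-76*1/25 + k*(-1/26)) = -2 + (-76/25 - k/26) = -126/25 - k/26)
N = 64006793587/975 (N = (-23272 - 5961)*((-126/25 - 1/26*(-148)) - 6739/3) = -29233*((-126/25 + 74/13) - 6739/3) = -29233*(212/325 - 6739/3) = -29233*(-2189539/975) = 64006793587/975 ≈ 6.5648e+7)
-6708/(-20557) - 45569/N = -6708/(-20557) - 45569/64006793587/975 = -6708*(-1/20557) - 45569*975/64006793587 = 6708/20557 - 44429775/64006793587 = 428444228496921/1315787655767959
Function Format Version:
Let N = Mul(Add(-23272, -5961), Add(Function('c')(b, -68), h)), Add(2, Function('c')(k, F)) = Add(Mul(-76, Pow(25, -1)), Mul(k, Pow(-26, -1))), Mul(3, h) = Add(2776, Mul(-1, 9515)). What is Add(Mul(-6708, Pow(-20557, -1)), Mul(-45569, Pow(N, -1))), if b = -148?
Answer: Rational(428444228496921, 1315787655767959) ≈ 0.32562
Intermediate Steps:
h = Rational(-6739, 3) (h = Mul(Rational(1, 3), Add(2776, Mul(-1, 9515))) = Mul(Rational(1, 3), Add(2776, -9515)) = Mul(Rational(1, 3), -6739) = Rational(-6739, 3) ≈ -2246.3)
Function('c')(k, F) = Add(Rational(-126, 25), Mul(Rational(-1, 26), k)) (Function('c')(k, F) = Add(-2, Add(Mul(-76, Pow(25, -1)), Mul(k, Pow(-26, -1)))) = Add(-2, Add(Mul(-76, Rational(1, 25)), Mul(k, Rational(-1, 26)))) = Add(-2, Add(Rational(-76, 25), Mul(Rational(-1, 26), k))) = Add(Rational(-126, 25), Mul(Rational(-1, 26), k)))
N = Rational(64006793587, 975) (N = Mul(Add(-23272, -5961), Add(Add(Rational(-126, 25), Mul(Rational(-1, 26), -148)), Rational(-6739, 3))) = Mul(-29233, Add(Add(Rational(-126, 25), Rational(74, 13)), Rational(-6739, 3))) = Mul(-29233, Add(Rational(212, 325), Rational(-6739, 3))) = Mul(-29233, Rational(-2189539, 975)) = Rational(64006793587, 975) ≈ 6.5648e+7)
Add(Mul(-6708, Pow(-20557, -1)), Mul(-45569, Pow(N, -1))) = Add(Mul(-6708, Pow(-20557, -1)), Mul(-45569, Pow(Rational(64006793587, 975), -1))) = Add(Mul(-6708, Rational(-1, 20557)), Mul(-45569, Rational(975, 64006793587))) = Add(Rational(6708, 20557), Rational(-44429775, 64006793587)) = Rational(428444228496921, 1315787655767959)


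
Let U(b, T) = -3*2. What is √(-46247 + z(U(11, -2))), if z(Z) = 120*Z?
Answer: I*√46967 ≈ 216.72*I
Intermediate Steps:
U(b, T) = -6
√(-46247 + z(U(11, -2))) = √(-46247 + 120*(-6)) = √(-46247 - 720) = √(-46967) = I*√46967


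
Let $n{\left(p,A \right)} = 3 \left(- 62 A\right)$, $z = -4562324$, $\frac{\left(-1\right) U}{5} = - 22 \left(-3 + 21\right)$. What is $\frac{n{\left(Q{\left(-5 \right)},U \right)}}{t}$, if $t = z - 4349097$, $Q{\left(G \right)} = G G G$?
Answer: $\frac{368280}{8911421} \approx 0.041327$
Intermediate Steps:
$Q{\left(G \right)} = G^{3}$ ($Q{\left(G \right)} = G^{2} G = G^{3}$)
$U = 1980$ ($U = - 5 \left(- 22 \left(-3 + 21\right)\right) = - 5 \left(\left(-22\right) 18\right) = \left(-5\right) \left(-396\right) = 1980$)
$t = -8911421$ ($t = -4562324 - 4349097 = -8911421$)
$n{\left(p,A \right)} = - 186 A$
$\frac{n{\left(Q{\left(-5 \right)},U \right)}}{t} = \frac{\left(-186\right) 1980}{-8911421} = \left(-368280\right) \left(- \frac{1}{8911421}\right) = \frac{368280}{8911421}$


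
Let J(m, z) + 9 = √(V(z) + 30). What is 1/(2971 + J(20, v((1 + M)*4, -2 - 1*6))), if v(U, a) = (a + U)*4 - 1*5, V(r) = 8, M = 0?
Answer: 1481/4386703 - √38/8773406 ≈ 0.00033691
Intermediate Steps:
v(U, a) = -5 + 4*U + 4*a (v(U, a) = (U + a)*4 - 5 = (4*U + 4*a) - 5 = -5 + 4*U + 4*a)
J(m, z) = -9 + √38 (J(m, z) = -9 + √(8 + 30) = -9 + √38)
1/(2971 + J(20, v((1 + M)*4, -2 - 1*6))) = 1/(2971 + (-9 + √38)) = 1/(2962 + √38)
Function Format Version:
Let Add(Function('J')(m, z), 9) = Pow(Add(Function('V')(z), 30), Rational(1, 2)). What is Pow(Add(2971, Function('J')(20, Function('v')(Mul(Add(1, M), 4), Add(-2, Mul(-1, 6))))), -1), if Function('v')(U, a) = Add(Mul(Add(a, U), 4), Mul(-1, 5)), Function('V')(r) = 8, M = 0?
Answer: Add(Rational(1481, 4386703), Mul(Rational(-1, 8773406), Pow(38, Rational(1, 2)))) ≈ 0.00033691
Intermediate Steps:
Function('v')(U, a) = Add(-5, Mul(4, U), Mul(4, a)) (Function('v')(U, a) = Add(Mul(Add(U, a), 4), -5) = Add(Add(Mul(4, U), Mul(4, a)), -5) = Add(-5, Mul(4, U), Mul(4, a)))
Function('J')(m, z) = Add(-9, Pow(38, Rational(1, 2))) (Function('J')(m, z) = Add(-9, Pow(Add(8, 30), Rational(1, 2))) = Add(-9, Pow(38, Rational(1, 2))))
Pow(Add(2971, Function('J')(20, Function('v')(Mul(Add(1, M), 4), Add(-2, Mul(-1, 6))))), -1) = Pow(Add(2971, Add(-9, Pow(38, Rational(1, 2)))), -1) = Pow(Add(2962, Pow(38, Rational(1, 2))), -1)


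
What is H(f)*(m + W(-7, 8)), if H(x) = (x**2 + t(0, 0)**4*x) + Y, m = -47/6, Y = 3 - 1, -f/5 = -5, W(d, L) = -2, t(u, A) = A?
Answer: -12331/2 ≈ -6165.5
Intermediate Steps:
f = 25 (f = -5*(-5) = 25)
Y = 2
m = -47/6 (m = -47*1/6 = -47/6 ≈ -7.8333)
H(x) = 2 + x**2 (H(x) = (x**2 + 0**4*x) + 2 = (x**2 + 0*x) + 2 = (x**2 + 0) + 2 = x**2 + 2 = 2 + x**2)
H(f)*(m + W(-7, 8)) = (2 + 25**2)*(-47/6 - 2) = (2 + 625)*(-59/6) = 627*(-59/6) = -12331/2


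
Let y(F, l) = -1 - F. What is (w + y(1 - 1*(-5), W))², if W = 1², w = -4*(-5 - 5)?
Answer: 1089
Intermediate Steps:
w = 40 (w = -4*(-10) = 40)
W = 1
(w + y(1 - 1*(-5), W))² = (40 + (-1 - (1 - 1*(-5))))² = (40 + (-1 - (1 + 5)))² = (40 + (-1 - 1*6))² = (40 + (-1 - 6))² = (40 - 7)² = 33² = 1089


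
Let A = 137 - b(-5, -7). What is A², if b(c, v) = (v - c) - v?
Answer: 17424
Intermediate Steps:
b(c, v) = -c
A = 132 (A = 137 - (-1)*(-5) = 137 - 1*5 = 137 - 5 = 132)
A² = 132² = 17424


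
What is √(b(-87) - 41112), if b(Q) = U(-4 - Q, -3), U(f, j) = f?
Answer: I*√41029 ≈ 202.56*I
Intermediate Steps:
b(Q) = -4 - Q
√(b(-87) - 41112) = √((-4 - 1*(-87)) - 41112) = √((-4 + 87) - 41112) = √(83 - 41112) = √(-41029) = I*√41029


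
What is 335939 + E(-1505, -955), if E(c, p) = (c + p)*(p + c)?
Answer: 6387539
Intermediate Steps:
E(c, p) = (c + p)² (E(c, p) = (c + p)*(c + p) = (c + p)²)
335939 + E(-1505, -955) = 335939 + (-1505 - 955)² = 335939 + (-2460)² = 335939 + 6051600 = 6387539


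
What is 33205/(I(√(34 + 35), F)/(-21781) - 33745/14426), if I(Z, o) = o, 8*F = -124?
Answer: -5216716451365/367388121 ≈ -14199.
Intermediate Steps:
F = -31/2 (F = (⅛)*(-124) = -31/2 ≈ -15.500)
33205/(I(√(34 + 35), F)/(-21781) - 33745/14426) = 33205/(-31/2/(-21781) - 33745/14426) = 33205/(-31/2*(-1/21781) - 33745*1/14426) = 33205/(31/43562 - 33745/14426) = 33205/(-367388121/157106353) = 33205*(-157106353/367388121) = -5216716451365/367388121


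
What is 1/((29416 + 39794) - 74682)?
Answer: -1/5472 ≈ -0.00018275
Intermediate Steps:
1/((29416 + 39794) - 74682) = 1/(69210 - 74682) = 1/(-5472) = -1/5472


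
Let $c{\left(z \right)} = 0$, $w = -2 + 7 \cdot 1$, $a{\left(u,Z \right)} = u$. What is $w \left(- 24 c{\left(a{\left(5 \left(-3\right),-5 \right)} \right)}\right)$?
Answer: $0$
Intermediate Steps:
$w = 5$ ($w = -2 + 7 = 5$)
$w \left(- 24 c{\left(a{\left(5 \left(-3\right),-5 \right)} \right)}\right) = 5 \left(\left(-24\right) 0\right) = 5 \cdot 0 = 0$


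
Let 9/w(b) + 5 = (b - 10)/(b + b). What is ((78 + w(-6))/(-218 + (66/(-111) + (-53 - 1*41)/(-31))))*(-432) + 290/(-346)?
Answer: 35420388901/235258375 ≈ 150.56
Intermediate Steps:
w(b) = 9/(-5 + (-10 + b)/(2*b)) (w(b) = 9/(-5 + (b - 10)/(b + b)) = 9/(-5 + (-10 + b)/((2*b))) = 9/(-5 + (-10 + b)*(1/(2*b))) = 9/(-5 + (-10 + b)/(2*b)))
((78 + w(-6))/(-218 + (66/(-111) + (-53 - 1*41)/(-31))))*(-432) + 290/(-346) = ((78 - 18*(-6)/(10 + 9*(-6)))/(-218 + (66/(-111) + (-53 - 1*41)/(-31))))*(-432) + 290/(-346) = ((78 - 18*(-6)/(10 - 54))/(-218 + (66*(-1/111) + (-53 - 41)*(-1/31))))*(-432) + 290*(-1/346) = ((78 - 18*(-6)/(-44))/(-218 + (-22/37 - 94*(-1/31))))*(-432) - 145/173 = ((78 - 18*(-6)*(-1/44))/(-218 + (-22/37 + 94/31)))*(-432) - 145/173 = ((78 - 27/11)/(-218 + 2796/1147))*(-432) - 145/173 = (831/(11*(-247250/1147)))*(-432) - 145/173 = ((831/11)*(-1147/247250))*(-432) - 145/173 = -953157/2719750*(-432) - 145/173 = 205881912/1359875 - 145/173 = 35420388901/235258375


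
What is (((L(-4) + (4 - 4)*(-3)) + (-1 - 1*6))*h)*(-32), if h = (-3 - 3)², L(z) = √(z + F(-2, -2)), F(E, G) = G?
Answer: 8064 - 1152*I*√6 ≈ 8064.0 - 2821.8*I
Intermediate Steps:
L(z) = √(-2 + z) (L(z) = √(z - 2) = √(-2 + z))
h = 36 (h = (-6)² = 36)
(((L(-4) + (4 - 4)*(-3)) + (-1 - 1*6))*h)*(-32) = (((√(-2 - 4) + (4 - 4)*(-3)) + (-1 - 1*6))*36)*(-32) = (((√(-6) + 0*(-3)) + (-1 - 6))*36)*(-32) = (((I*√6 + 0) - 7)*36)*(-32) = ((I*√6 - 7)*36)*(-32) = ((-7 + I*√6)*36)*(-32) = (-252 + 36*I*√6)*(-32) = 8064 - 1152*I*√6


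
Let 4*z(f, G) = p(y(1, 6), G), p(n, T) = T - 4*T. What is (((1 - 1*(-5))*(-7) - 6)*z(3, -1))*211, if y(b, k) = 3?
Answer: -7596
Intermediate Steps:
p(n, T) = -3*T
z(f, G) = -3*G/4 (z(f, G) = (-3*G)/4 = -3*G/4)
(((1 - 1*(-5))*(-7) - 6)*z(3, -1))*211 = (((1 - 1*(-5))*(-7) - 6)*(-¾*(-1)))*211 = (((1 + 5)*(-7) - 6)*(¾))*211 = ((6*(-7) - 6)*(¾))*211 = ((-42 - 6)*(¾))*211 = -48*¾*211 = -36*211 = -7596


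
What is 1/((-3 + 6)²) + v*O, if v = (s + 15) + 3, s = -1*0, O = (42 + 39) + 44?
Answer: 20251/9 ≈ 2250.1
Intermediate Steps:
O = 125 (O = 81 + 44 = 125)
s = 0
v = 18 (v = (0 + 15) + 3 = 15 + 3 = 18)
1/((-3 + 6)²) + v*O = 1/((-3 + 6)²) + 18*125 = 1/(3²) + 2250 = 1/9 + 2250 = ⅑ + 2250 = 20251/9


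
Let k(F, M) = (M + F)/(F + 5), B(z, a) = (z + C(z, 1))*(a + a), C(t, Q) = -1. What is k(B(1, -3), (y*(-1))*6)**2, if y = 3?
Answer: 324/25 ≈ 12.960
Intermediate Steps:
B(z, a) = 2*a*(-1 + z) (B(z, a) = (z - 1)*(a + a) = (-1 + z)*(2*a) = 2*a*(-1 + z))
k(F, M) = (F + M)/(5 + F)
k(B(1, -3), (y*(-1))*6)**2 = ((2*(-3)*(-1 + 1) + (3*(-1))*6)/(5 + 2*(-3)*(-1 + 1)))**2 = ((2*(-3)*0 - 3*6)/(5 + 2*(-3)*0))**2 = ((0 - 18)/(5 + 0))**2 = (-18/5)**2 = 324/25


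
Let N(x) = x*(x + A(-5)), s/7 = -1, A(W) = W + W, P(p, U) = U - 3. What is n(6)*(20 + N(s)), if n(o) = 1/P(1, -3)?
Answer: -139/6 ≈ -23.167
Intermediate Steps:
P(p, U) = -3 + U
A(W) = 2*W
s = -7 (s = 7*(-1) = -7)
n(o) = -1/6 (n(o) = 1/(-3 - 3) = 1/(-6) = -1/6)
N(x) = x*(-10 + x) (N(x) = x*(x + 2*(-5)) = x*(x - 10) = x*(-10 + x))
n(6)*(20 + N(s)) = -(20 - 7*(-10 - 7))/6 = -(20 - 7*(-17))/6 = -(20 + 119)/6 = -1/6*139 = -139/6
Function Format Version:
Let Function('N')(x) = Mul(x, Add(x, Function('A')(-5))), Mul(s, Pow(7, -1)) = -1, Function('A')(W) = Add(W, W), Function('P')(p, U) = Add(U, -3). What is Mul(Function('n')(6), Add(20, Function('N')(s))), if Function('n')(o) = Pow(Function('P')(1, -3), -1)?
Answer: Rational(-139, 6) ≈ -23.167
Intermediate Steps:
Function('P')(p, U) = Add(-3, U)
Function('A')(W) = Mul(2, W)
s = -7 (s = Mul(7, -1) = -7)
Function('n')(o) = Rational(-1, 6) (Function('n')(o) = Pow(Add(-3, -3), -1) = Pow(-6, -1) = Rational(-1, 6))
Function('N')(x) = Mul(x, Add(-10, x)) (Function('N')(x) = Mul(x, Add(x, Mul(2, -5))) = Mul(x, Add(x, -10)) = Mul(x, Add(-10, x)))
Mul(Function('n')(6), Add(20, Function('N')(s))) = Mul(Rational(-1, 6), Add(20, Mul(-7, Add(-10, -7)))) = Mul(Rational(-1, 6), Add(20, Mul(-7, -17))) = Mul(Rational(-1, 6), Add(20, 119)) = Mul(Rational(-1, 6), 139) = Rational(-139, 6)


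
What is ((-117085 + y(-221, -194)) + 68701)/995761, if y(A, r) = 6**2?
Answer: -48348/995761 ≈ -0.048554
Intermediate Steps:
y(A, r) = 36
((-117085 + y(-221, -194)) + 68701)/995761 = ((-117085 + 36) + 68701)/995761 = (-117049 + 68701)*(1/995761) = -48348*1/995761 = -48348/995761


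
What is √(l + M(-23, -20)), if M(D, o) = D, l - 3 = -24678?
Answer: I*√24698 ≈ 157.16*I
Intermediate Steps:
l = -24675 (l = 3 - 24678 = -24675)
√(l + M(-23, -20)) = √(-24675 - 23) = √(-24698) = I*√24698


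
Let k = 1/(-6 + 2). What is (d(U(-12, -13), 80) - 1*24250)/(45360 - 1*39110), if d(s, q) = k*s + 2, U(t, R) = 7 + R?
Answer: -48493/12500 ≈ -3.8794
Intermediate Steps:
k = -¼ (k = 1/(-4) = -¼ ≈ -0.25000)
d(s, q) = 2 - s/4 (d(s, q) = -s/4 + 2 = 2 - s/4)
(d(U(-12, -13), 80) - 1*24250)/(45360 - 1*39110) = ((2 - (7 - 13)/4) - 1*24250)/(45360 - 1*39110) = ((2 - ¼*(-6)) - 24250)/(45360 - 39110) = ((2 + 3/2) - 24250)/6250 = (7/2 - 24250)*(1/6250) = -48493/2*1/6250 = -48493/12500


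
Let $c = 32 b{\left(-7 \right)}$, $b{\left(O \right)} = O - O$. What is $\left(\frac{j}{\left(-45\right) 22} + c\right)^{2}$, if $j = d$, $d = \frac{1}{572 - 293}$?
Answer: $\frac{1}{76291964100} \approx 1.3108 \cdot 10^{-11}$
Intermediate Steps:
$b{\left(O \right)} = 0$
$c = 0$ ($c = 32 \cdot 0 = 0$)
$d = \frac{1}{279} \approx 0.0035842$
$j = \frac{1}{279} \approx 0.0035842$
$\left(\frac{j}{\left(-45\right) 22} + c\right)^{2} = \left(\frac{1}{279 \left(\left(-45\right) 22\right)} + 0\right)^{2} = \left(\frac{1}{279 \left(-990\right)} + 0\right)^{2} = \left(\frac{1}{279} \left(- \frac{1}{990}\right) + 0\right)^{2} = \left(- \frac{1}{276210} + 0\right)^{2} = \left(- \frac{1}{276210}\right)^{2} = \frac{1}{76291964100}$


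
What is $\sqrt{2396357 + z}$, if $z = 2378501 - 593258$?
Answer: $20 \sqrt{10454} \approx 2044.9$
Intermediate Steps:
$z = 1785243$ ($z = 2378501 - 593258 = 1785243$)
$\sqrt{2396357 + z} = \sqrt{2396357 + 1785243} = \sqrt{4181600} = 20 \sqrt{10454}$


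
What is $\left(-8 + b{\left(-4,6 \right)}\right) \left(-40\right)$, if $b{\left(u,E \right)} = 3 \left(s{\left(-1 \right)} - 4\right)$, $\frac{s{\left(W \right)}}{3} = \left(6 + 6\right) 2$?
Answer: $-7840$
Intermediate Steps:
$s{\left(W \right)} = 72$ ($s{\left(W \right)} = 3 \left(6 + 6\right) 2 = 3 \cdot 12 \cdot 2 = 3 \cdot 24 = 72$)
$b{\left(u,E \right)} = 204$ ($b{\left(u,E \right)} = 3 \left(72 - 4\right) = 3 \cdot 68 = 204$)
$\left(-8 + b{\left(-4,6 \right)}\right) \left(-40\right) = \left(-8 + 204\right) \left(-40\right) = 196 \left(-40\right) = -7840$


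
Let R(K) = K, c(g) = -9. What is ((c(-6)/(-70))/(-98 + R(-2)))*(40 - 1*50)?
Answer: 9/700 ≈ 0.012857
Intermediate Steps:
((c(-6)/(-70))/(-98 + R(-2)))*(40 - 1*50) = ((-9/(-70))/(-98 - 2))*(40 - 1*50) = ((-9*(-1/70))/(-100))*(40 - 50) = -1/100*9/70*(-10) = -9/7000*(-10) = 9/700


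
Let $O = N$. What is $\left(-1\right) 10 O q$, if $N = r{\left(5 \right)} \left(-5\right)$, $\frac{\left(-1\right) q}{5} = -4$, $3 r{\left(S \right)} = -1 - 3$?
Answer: $- \frac{4000}{3} \approx -1333.3$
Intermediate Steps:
$r{\left(S \right)} = - \frac{4}{3}$ ($r{\left(S \right)} = \frac{-1 - 3}{3} = \frac{1}{3} \left(-4\right) = - \frac{4}{3}$)
$q = 20$ ($q = \left(-5\right) \left(-4\right) = 20$)
$N = \frac{20}{3}$ ($N = \left(- \frac{4}{3}\right) \left(-5\right) = \frac{20}{3} \approx 6.6667$)
$O = \frac{20}{3} \approx 6.6667$
$\left(-1\right) 10 O q = \left(-1\right) 10 \cdot \frac{20}{3} \cdot 20 = \left(-10\right) \frac{20}{3} \cdot 20 = \left(- \frac{200}{3}\right) 20 = - \frac{4000}{3}$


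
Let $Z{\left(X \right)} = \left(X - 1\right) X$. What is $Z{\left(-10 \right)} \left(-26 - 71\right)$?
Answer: $-10670$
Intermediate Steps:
$Z{\left(X \right)} = X \left(-1 + X\right)$ ($Z{\left(X \right)} = \left(-1 + X\right) X = X \left(-1 + X\right)$)
$Z{\left(-10 \right)} \left(-26 - 71\right) = - 10 \left(-1 - 10\right) \left(-26 - 71\right) = \left(-10\right) \left(-11\right) \left(-97\right) = 110 \left(-97\right) = -10670$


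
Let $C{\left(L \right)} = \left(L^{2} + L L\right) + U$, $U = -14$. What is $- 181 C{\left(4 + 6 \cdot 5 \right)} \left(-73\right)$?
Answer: $30363474$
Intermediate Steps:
$C{\left(L \right)} = -14 + 2 L^{2}$ ($C{\left(L \right)} = \left(L^{2} + L L\right) - 14 = \left(L^{2} + L^{2}\right) - 14 = 2 L^{2} - 14 = -14 + 2 L^{2}$)
$- 181 C{\left(4 + 6 \cdot 5 \right)} \left(-73\right) = - 181 \left(-14 + 2 \left(4 + 6 \cdot 5\right)^{2}\right) \left(-73\right) = - 181 \left(-14 + 2 \left(4 + 30\right)^{2}\right) \left(-73\right) = - 181 \left(-14 + 2 \cdot 34^{2}\right) \left(-73\right) = - 181 \left(-14 + 2 \cdot 1156\right) \left(-73\right) = - 181 \left(-14 + 2312\right) \left(-73\right) = \left(-181\right) 2298 \left(-73\right) = \left(-415938\right) \left(-73\right) = 30363474$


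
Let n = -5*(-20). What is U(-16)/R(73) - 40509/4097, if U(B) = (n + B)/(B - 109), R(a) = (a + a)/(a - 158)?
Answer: -71003667/7477025 ≈ -9.4962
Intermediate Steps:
R(a) = 2*a/(-158 + a) (R(a) = (2*a)/(-158 + a) = 2*a/(-158 + a))
n = 100
U(B) = (100 + B)/(-109 + B) (U(B) = (100 + B)/(B - 109) = (100 + B)/(-109 + B))
U(-16)/R(73) - 40509/4097 = ((100 - 16)/(-109 - 16))/((2*73/(-158 + 73))) - 40509/4097 = (84/(-125))/((2*73/(-85))) - 40509*1/4097 = (-1/125*84)/((2*73*(-1/85))) - 40509/4097 = -84/(125*(-146/85)) - 40509/4097 = -84/125*(-85/146) - 40509/4097 = 714/1825 - 40509/4097 = -71003667/7477025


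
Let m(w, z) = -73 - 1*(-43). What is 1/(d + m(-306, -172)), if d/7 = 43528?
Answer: 1/304666 ≈ 3.2823e-6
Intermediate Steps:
m(w, z) = -30 (m(w, z) = -73 + 43 = -30)
d = 304696 (d = 7*43528 = 304696)
1/(d + m(-306, -172)) = 1/(304696 - 30) = 1/304666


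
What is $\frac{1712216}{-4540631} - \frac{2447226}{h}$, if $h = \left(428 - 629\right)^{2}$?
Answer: $- \frac{1242347275358}{20382892559} \approx -60.951$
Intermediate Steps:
$h = 40401$ ($h = \left(-201\right)^{2} = 40401$)
$\frac{1712216}{-4540631} - \frac{2447226}{h} = \frac{1712216}{-4540631} - \frac{2447226}{40401} = 1712216 \left(- \frac{1}{4540631}\right) - \frac{271914}{4489} = - \frac{1712216}{4540631} - \frac{271914}{4489} = - \frac{1242347275358}{20382892559}$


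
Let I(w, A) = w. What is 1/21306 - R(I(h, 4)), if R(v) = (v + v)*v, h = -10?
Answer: -4261199/21306 ≈ -200.00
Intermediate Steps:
R(v) = 2*v**2 (R(v) = (2*v)*v = 2*v**2)
1/21306 - R(I(h, 4)) = 1/21306 - 2*(-10)**2 = 1/21306 - 2*100 = 1/21306 - 1*200 = 1/21306 - 200 = -4261199/21306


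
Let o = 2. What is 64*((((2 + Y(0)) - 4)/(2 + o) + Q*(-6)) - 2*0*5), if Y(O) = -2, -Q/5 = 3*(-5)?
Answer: -28864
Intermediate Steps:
Q = 75 (Q = -15*(-5) = -5*(-15) = 75)
64*((((2 + Y(0)) - 4)/(2 + o) + Q*(-6)) - 2*0*5) = 64*((((2 - 2) - 4)/(2 + 2) + 75*(-6)) - 2*0*5) = 64*(((0 - 4)/4 - 450) + 0*5) = 64*((-4*¼ - 450) + 0) = 64*((-1 - 450) + 0) = 64*(-451 + 0) = 64*(-451) = -28864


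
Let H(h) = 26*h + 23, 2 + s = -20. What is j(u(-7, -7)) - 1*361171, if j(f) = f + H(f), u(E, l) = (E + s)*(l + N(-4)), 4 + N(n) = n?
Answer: -349403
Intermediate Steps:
s = -22 (s = -2 - 20 = -22)
N(n) = -4 + n
u(E, l) = (-22 + E)*(-8 + l) (u(E, l) = (E - 22)*(l + (-4 - 4)) = (-22 + E)*(l - 8) = (-22 + E)*(-8 + l))
H(h) = 23 + 26*h
j(f) = 23 + 27*f (j(f) = f + (23 + 26*f) = 23 + 27*f)
j(u(-7, -7)) - 1*361171 = (23 + 27*(176 - 22*(-7) - 8*(-7) - 7*(-7))) - 1*361171 = (23 + 27*(176 + 154 + 56 + 49)) - 361171 = (23 + 27*435) - 361171 = (23 + 11745) - 361171 = 11768 - 361171 = -349403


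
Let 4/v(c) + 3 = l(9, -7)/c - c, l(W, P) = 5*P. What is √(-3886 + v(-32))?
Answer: I*√400403630/321 ≈ 62.337*I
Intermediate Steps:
v(c) = 4/(-3 - c - 35/c) (v(c) = 4/(-3 + ((5*(-7))/c - c)) = 4/(-3 + (-35/c - c)) = 4/(-3 + (-c - 35/c)) = 4/(-3 - c - 35/c))
√(-3886 + v(-32)) = √(-3886 - 4*(-32)/(35 + (-32)² + 3*(-32))) = √(-3886 - 4*(-32)/(35 + 1024 - 96)) = √(-3886 - 4*(-32)/963) = √(-3886 - 4*(-32)*1/963) = √(-3886 + 128/963) = √(-3742090/963) = I*√400403630/321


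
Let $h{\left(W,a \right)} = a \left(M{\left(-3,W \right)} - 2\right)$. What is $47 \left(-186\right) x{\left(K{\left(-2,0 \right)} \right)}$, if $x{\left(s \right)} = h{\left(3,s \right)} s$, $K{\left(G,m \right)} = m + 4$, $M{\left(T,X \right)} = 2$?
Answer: $0$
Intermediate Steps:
$K{\left(G,m \right)} = 4 + m$
$h{\left(W,a \right)} = 0$ ($h{\left(W,a \right)} = a \left(2 - 2\right) = a 0 = 0$)
$x{\left(s \right)} = 0$ ($x{\left(s \right)} = 0 s = 0$)
$47 \left(-186\right) x{\left(K{\left(-2,0 \right)} \right)} = 47 \left(-186\right) 0 = \left(-8742\right) 0 = 0$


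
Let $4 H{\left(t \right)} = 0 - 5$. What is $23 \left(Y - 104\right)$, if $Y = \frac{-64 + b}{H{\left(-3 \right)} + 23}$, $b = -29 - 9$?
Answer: $- \frac{72496}{29} \approx -2499.9$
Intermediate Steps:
$H{\left(t \right)} = - \frac{5}{4}$ ($H{\left(t \right)} = \frac{0 - 5}{4} = \frac{1}{4} \left(-5\right) = - \frac{5}{4}$)
$b = -38$ ($b = -29 - 9 = -38$)
$Y = - \frac{136}{29}$ ($Y = \frac{-64 - 38}{- \frac{5}{4} + 23} = - \frac{102}{\frac{87}{4}} = \left(-102\right) \frac{4}{87} = - \frac{136}{29} \approx -4.6897$)
$23 \left(Y - 104\right) = 23 \left(- \frac{136}{29} - 104\right) = 23 \left(- \frac{3152}{29}\right) = - \frac{72496}{29}$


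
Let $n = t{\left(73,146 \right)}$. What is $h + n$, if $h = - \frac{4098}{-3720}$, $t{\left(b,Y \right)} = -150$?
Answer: $- \frac{92317}{620} \approx -148.9$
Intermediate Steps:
$n = -150$
$h = \frac{683}{620}$ ($h = \left(-4098\right) \left(- \frac{1}{3720}\right) = \frac{683}{620} \approx 1.1016$)
$h + n = \frac{683}{620} - 150 = - \frac{92317}{620}$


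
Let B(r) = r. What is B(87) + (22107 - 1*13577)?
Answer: 8617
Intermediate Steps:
B(87) + (22107 - 1*13577) = 87 + (22107 - 1*13577) = 87 + (22107 - 13577) = 87 + 8530 = 8617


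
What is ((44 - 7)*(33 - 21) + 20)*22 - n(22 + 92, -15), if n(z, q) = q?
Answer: 10223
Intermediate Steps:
((44 - 7)*(33 - 21) + 20)*22 - n(22 + 92, -15) = ((44 - 7)*(33 - 21) + 20)*22 - 1*(-15) = (37*12 + 20)*22 + 15 = (444 + 20)*22 + 15 = 464*22 + 15 = 10208 + 15 = 10223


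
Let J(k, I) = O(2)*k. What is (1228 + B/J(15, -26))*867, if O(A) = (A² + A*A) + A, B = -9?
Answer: 53231199/50 ≈ 1.0646e+6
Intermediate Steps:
O(A) = A + 2*A² (O(A) = (A² + A²) + A = 2*A² + A = A + 2*A²)
J(k, I) = 10*k (J(k, I) = (2*(1 + 2*2))*k = (2*(1 + 4))*k = (2*5)*k = 10*k)
(1228 + B/J(15, -26))*867 = (1228 - 9/(10*15))*867 = (1228 - 9/150)*867 = (1228 - 9*1/150)*867 = (1228 - 3/50)*867 = (61397/50)*867 = 53231199/50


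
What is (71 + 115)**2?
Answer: 34596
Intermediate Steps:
(71 + 115)**2 = 186**2 = 34596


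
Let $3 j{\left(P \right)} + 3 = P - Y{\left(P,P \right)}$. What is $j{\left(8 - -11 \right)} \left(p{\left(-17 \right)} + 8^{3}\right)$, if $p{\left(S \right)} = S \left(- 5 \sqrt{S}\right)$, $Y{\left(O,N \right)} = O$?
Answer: $-512 - 85 i \sqrt{17} \approx -512.0 - 350.46 i$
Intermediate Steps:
$j{\left(P \right)} = -1$ ($j{\left(P \right)} = -1 + \frac{P - P}{3} = -1 + \frac{1}{3} \cdot 0 = -1 + 0 = -1$)
$p{\left(S \right)} = - 5 S^{\frac{3}{2}}$
$j{\left(8 - -11 \right)} \left(p{\left(-17 \right)} + 8^{3}\right) = - (- 5 \left(-17\right)^{\frac{3}{2}} + 8^{3}) = - (- 5 \left(- 17 i \sqrt{17}\right) + 512) = - (85 i \sqrt{17} + 512) = - (512 + 85 i \sqrt{17}) = -512 - 85 i \sqrt{17}$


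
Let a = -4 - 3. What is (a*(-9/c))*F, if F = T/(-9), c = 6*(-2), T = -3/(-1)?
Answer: 7/4 ≈ 1.7500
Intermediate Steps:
T = 3 (T = -3*(-1) = 3)
c = -12
a = -7
F = -⅓ (F = 3/(-9) = 3*(-⅑) = -⅓ ≈ -0.33333)
(a*(-9/c))*F = -(-63)/(-12)*(-⅓) = -(-63)*(-1)/12*(-⅓) = -7*¾*(-⅓) = -21/4*(-⅓) = 7/4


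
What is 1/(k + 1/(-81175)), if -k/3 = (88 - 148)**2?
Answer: -81175/876690001 ≈ -9.2593e-5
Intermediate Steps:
k = -10800 (k = -3*(88 - 148)**2 = -3*(-60)**2 = -3*3600 = -10800)
1/(k + 1/(-81175)) = 1/(-10800 + 1/(-81175)) = 1/(-10800 - 1/81175) = 1/(-876690001/81175) = -81175/876690001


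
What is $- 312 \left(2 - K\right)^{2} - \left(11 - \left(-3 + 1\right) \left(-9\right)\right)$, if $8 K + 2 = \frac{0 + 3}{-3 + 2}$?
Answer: $- \frac{17143}{8} \approx -2142.9$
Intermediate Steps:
$K = - \frac{5}{8}$ ($K = - \frac{1}{4} + \frac{\left(0 + 3\right) \frac{1}{-3 + 2}}{8} = - \frac{1}{4} + \frac{3 \frac{1}{-1}}{8} = - \frac{1}{4} + \frac{3 \left(-1\right)}{8} = - \frac{1}{4} + \frac{1}{8} \left(-3\right) = - \frac{1}{4} - \frac{3}{8} = - \frac{5}{8} \approx -0.625$)
$- 312 \left(2 - K\right)^{2} - \left(11 - \left(-3 + 1\right) \left(-9\right)\right) = - 312 \left(2 - - \frac{5}{8}\right)^{2} - \left(11 - \left(-3 + 1\right) \left(-9\right)\right) = - 312 \left(2 + \frac{5}{8}\right)^{2} - -7 = - 312 \left(\frac{21}{8}\right)^{2} + \left(-11 + 18\right) = \left(-312\right) \frac{441}{64} + 7 = - \frac{17199}{8} + 7 = - \frac{17143}{8}$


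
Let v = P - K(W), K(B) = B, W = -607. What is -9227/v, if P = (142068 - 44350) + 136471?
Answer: -9227/234796 ≈ -0.039298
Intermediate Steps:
P = 234189 (P = 97718 + 136471 = 234189)
v = 234796 (v = 234189 - 1*(-607) = 234189 + 607 = 234796)
-9227/v = -9227/234796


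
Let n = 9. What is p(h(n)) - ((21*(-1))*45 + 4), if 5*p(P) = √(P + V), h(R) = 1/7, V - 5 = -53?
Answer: 941 + I*√2345/35 ≈ 941.0 + 1.3836*I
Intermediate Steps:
V = -48 (V = 5 - 53 = -48)
h(R) = ⅐
p(P) = √(-48 + P)/5 (p(P) = √(P - 48)/5 = √(-48 + P)/5)
p(h(n)) - ((21*(-1))*45 + 4) = √(-48 + ⅐)/5 - ((21*(-1))*45 + 4) = √(-335/7)/5 - (-21*45 + 4) = (I*√2345/7)/5 - (-945 + 4) = I*√2345/35 - 1*(-941) = I*√2345/35 + 941 = 941 + I*√2345/35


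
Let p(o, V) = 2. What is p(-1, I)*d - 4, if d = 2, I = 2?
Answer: 0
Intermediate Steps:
p(-1, I)*d - 4 = 2*2 - 4 = 4 - 4 = 0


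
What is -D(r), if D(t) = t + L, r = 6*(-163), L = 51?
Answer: 927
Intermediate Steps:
r = -978
D(t) = 51 + t (D(t) = t + 51 = 51 + t)
-D(r) = -(51 - 978) = -1*(-927) = 927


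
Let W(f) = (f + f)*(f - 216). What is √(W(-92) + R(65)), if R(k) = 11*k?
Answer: √57387 ≈ 239.56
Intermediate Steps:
W(f) = 2*f*(-216 + f) (W(f) = (2*f)*(-216 + f) = 2*f*(-216 + f))
√(W(-92) + R(65)) = √(2*(-92)*(-216 - 92) + 11*65) = √(2*(-92)*(-308) + 715) = √(56672 + 715) = √57387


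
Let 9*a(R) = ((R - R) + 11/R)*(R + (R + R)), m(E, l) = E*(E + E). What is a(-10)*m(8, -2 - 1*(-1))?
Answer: 1408/3 ≈ 469.33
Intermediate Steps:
m(E, l) = 2*E² (m(E, l) = E*(2*E) = 2*E²)
a(R) = 11/3 (a(R) = (((R - R) + 11/R)*(R + (R + R)))/9 = ((0 + 11/R)*(R + 2*R))/9 = ((11/R)*(3*R))/9 = (⅑)*33 = 11/3)
a(-10)*m(8, -2 - 1*(-1)) = 11*(2*8²)/3 = 11*(2*64)/3 = (11/3)*128 = 1408/3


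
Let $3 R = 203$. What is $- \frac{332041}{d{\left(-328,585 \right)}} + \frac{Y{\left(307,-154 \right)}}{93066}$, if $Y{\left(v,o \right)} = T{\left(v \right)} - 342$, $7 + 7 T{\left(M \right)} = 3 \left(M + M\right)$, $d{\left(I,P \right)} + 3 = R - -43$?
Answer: $- \frac{648936462383}{210422226} \approx -3084.0$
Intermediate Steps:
$R = \frac{203}{3}$ ($R = \frac{1}{3} \cdot 203 = \frac{203}{3} \approx 67.667$)
$d{\left(I,P \right)} = \frac{323}{3}$ ($d{\left(I,P \right)} = -3 + \left(\frac{203}{3} - -43\right) = -3 + \left(\frac{203}{3} + 43\right) = -3 + \frac{332}{3} = \frac{323}{3}$)
$T{\left(M \right)} = -1 + \frac{6 M}{7}$ ($T{\left(M \right)} = -1 + \frac{3 \left(M + M\right)}{7} = -1 + \frac{3 \cdot 2 M}{7} = -1 + \frac{6 M}{7}$)
$Y{\left(v,o \right)} = -343 + \frac{6 v}{7}$ ($Y{\left(v,o \right)} = \left(-1 + \frac{6 v}{7}\right) - 342 = -343 + \frac{6 v}{7}$)
$- \frac{332041}{d{\left(-328,585 \right)}} + \frac{Y{\left(307,-154 \right)}}{93066} = - \frac{332041}{\frac{323}{3}} + \frac{-343 + \frac{6}{7} \cdot 307}{93066} = \left(-332041\right) \frac{3}{323} + \left(-343 + \frac{1842}{7}\right) \frac{1}{93066} = - \frac{996123}{323} - \frac{559}{651462} = - \frac{648936462383}{210422226}$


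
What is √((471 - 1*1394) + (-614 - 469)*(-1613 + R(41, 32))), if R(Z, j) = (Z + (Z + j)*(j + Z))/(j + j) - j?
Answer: √108143458/8 ≈ 1299.9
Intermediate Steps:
R(Z, j) = -j + (Z + (Z + j)²)/(2*j) (R(Z, j) = (Z + (Z + j)*(Z + j))/((2*j)) - j = (Z + (Z + j)²)*(1/(2*j)) - j = (Z + (Z + j)²)/(2*j) - j = -j + (Z + (Z + j)²)/(2*j))
√((471 - 1*1394) + (-614 - 469)*(-1613 + R(41, 32))) = √((471 - 1*1394) + (-614 - 469)*(-1613 + (½)*(41 + (41 + 32)² - 2*32²)/32)) = √((471 - 1394) - 1083*(-1613 + (½)*(1/32)*(41 + 73² - 2*1024))) = √(-923 - 1083*(-1613 + (½)*(1/32)*(41 + 5329 - 2048))) = √(-923 - 1083*(-1613 + (½)*(1/32)*3322)) = √(-923 - 1083*(-1613 + 1661/32)) = √(-923 - 1083*(-49955/32)) = √(-923 + 54101265/32) = √(54071729/32) = √108143458/8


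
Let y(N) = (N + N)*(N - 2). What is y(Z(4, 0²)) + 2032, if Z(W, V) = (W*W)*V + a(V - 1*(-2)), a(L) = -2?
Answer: 2048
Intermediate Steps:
Z(W, V) = -2 + V*W² (Z(W, V) = (W*W)*V - 2 = W²*V - 2 = V*W² - 2 = -2 + V*W²)
y(N) = 2*N*(-2 + N) (y(N) = (2*N)*(-2 + N) = 2*N*(-2 + N))
y(Z(4, 0²)) + 2032 = 2*(-2 + 0²*4²)*(-2 + (-2 + 0²*4²)) + 2032 = 2*(-2 + 0*16)*(-2 + (-2 + 0*16)) + 2032 = 2*(-2 + 0)*(-2 + (-2 + 0)) + 2032 = 2*(-2)*(-2 - 2) + 2032 = 2*(-2)*(-4) + 2032 = 16 + 2032 = 2048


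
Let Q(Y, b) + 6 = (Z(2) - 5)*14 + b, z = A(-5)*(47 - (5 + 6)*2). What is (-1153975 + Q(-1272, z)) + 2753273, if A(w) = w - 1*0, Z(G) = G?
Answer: 1599125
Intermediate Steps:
A(w) = w (A(w) = w + 0 = w)
z = -125 (z = -5*(47 - (5 + 6)*2) = -5*(47 - 11*2) = -5*(47 - 1*22) = -5*(47 - 22) = -5*25 = -125)
Q(Y, b) = -48 + b (Q(Y, b) = -6 + ((2 - 5)*14 + b) = -6 + (-3*14 + b) = -6 + (-42 + b) = -48 + b)
(-1153975 + Q(-1272, z)) + 2753273 = (-1153975 + (-48 - 125)) + 2753273 = (-1153975 - 173) + 2753273 = -1154148 + 2753273 = 1599125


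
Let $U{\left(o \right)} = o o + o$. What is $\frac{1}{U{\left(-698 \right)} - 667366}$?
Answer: $- \frac{1}{180860} \approx -5.5291 \cdot 10^{-6}$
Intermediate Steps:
$U{\left(o \right)} = o + o^{2}$ ($U{\left(o \right)} = o^{2} + o = o + o^{2}$)
$\frac{1}{U{\left(-698 \right)} - 667366} = \frac{1}{- 698 \left(1 - 698\right) - 667366} = \frac{1}{\left(-698\right) \left(-697\right) - 667366} = \frac{1}{486506 - 667366} = \frac{1}{-180860} = - \frac{1}{180860}$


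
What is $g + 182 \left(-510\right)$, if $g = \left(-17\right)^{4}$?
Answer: $-9299$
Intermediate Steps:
$g = 83521$
$g + 182 \left(-510\right) = 83521 + 182 \left(-510\right) = 83521 - 92820 = -9299$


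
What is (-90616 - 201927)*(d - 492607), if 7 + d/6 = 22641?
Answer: 104380220029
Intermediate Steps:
d = 135804 (d = -42 + 6*22641 = -42 + 135846 = 135804)
(-90616 - 201927)*(d - 492607) = (-90616 - 201927)*(135804 - 492607) = -292543*(-356803) = 104380220029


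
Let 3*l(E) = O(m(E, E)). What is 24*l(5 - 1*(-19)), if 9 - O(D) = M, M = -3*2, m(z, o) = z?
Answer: 120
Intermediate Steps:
M = -6
O(D) = 15 (O(D) = 9 - 1*(-6) = 9 + 6 = 15)
l(E) = 5 (l(E) = (⅓)*15 = 5)
24*l(5 - 1*(-19)) = 24*5 = 120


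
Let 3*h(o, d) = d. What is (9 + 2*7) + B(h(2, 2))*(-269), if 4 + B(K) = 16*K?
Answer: -5311/3 ≈ -1770.3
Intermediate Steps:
h(o, d) = d/3
B(K) = -4 + 16*K
(9 + 2*7) + B(h(2, 2))*(-269) = (9 + 2*7) + (-4 + 16*((⅓)*2))*(-269) = (9 + 14) + (-4 + 16*(⅔))*(-269) = 23 + (-4 + 32/3)*(-269) = 23 + (20/3)*(-269) = 23 - 5380/3 = -5311/3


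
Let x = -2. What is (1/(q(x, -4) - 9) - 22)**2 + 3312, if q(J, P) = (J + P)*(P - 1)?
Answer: 1673113/441 ≈ 3793.9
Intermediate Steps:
q(J, P) = (-1 + P)*(J + P) (q(J, P) = (J + P)*(-1 + P) = (-1 + P)*(J + P))
(1/(q(x, -4) - 9) - 22)**2 + 3312 = (1/(((-4)**2 - 1*(-2) - 1*(-4) - 2*(-4)) - 9) - 22)**2 + 3312 = (1/((16 + 2 + 4 + 8) - 9) - 22)**2 + 3312 = (1/(30 - 9) - 22)**2 + 3312 = (1/21 - 22)**2 + 3312 = (-461/21)**2 + 3312 = 212521/441 + 3312 = 1673113/441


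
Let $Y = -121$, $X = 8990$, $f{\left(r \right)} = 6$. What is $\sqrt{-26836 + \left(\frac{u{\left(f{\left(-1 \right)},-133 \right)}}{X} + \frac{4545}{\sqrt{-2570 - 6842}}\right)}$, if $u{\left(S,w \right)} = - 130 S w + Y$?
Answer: $\frac{3 \sqrt{-1333680933781414790 - 48017848063250 i \sqrt{2353}}}{21153470} \approx 0.14302 - 163.78 i$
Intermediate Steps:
$u{\left(S,w \right)} = -121 - 130 S w$ ($u{\left(S,w \right)} = - 130 S w - 121 = -121 - 130 S w$)
$\sqrt{-26836 + \left(\frac{u{\left(f{\left(-1 \right)},-133 \right)}}{X} + \frac{4545}{\sqrt{-2570 - 6842}}\right)} = \sqrt{-26836 + \left(\frac{-121 - 780 \left(-133\right)}{8990} + \frac{4545}{\sqrt{-2570 - 6842}}\right)} = \sqrt{-26836 + \left(\left(-121 + 103740\right) \frac{1}{8990} + \frac{4545}{\sqrt{-9412}}\right)} = \sqrt{-26836 + \left(103619 \cdot \frac{1}{8990} + \frac{4545}{2 i \sqrt{2353}}\right)} = \sqrt{-26836 + \left(\frac{103619}{8990} + 4545 \left(- \frac{i \sqrt{2353}}{4706}\right)\right)} = \sqrt{-26836 + \left(\frac{103619}{8990} - \frac{4545 i \sqrt{2353}}{4706}\right)} = \sqrt{- \frac{241152021}{8990} - \frac{4545 i \sqrt{2353}}{4706}}$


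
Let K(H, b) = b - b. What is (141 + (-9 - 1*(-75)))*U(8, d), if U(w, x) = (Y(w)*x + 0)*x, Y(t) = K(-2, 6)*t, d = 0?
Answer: 0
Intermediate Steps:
K(H, b) = 0
Y(t) = 0 (Y(t) = 0*t = 0)
U(w, x) = 0 (U(w, x) = (0*x + 0)*x = (0 + 0)*x = 0*x = 0)
(141 + (-9 - 1*(-75)))*U(8, d) = (141 + (-9 - 1*(-75)))*0 = (141 + (-9 + 75))*0 = (141 + 66)*0 = 207*0 = 0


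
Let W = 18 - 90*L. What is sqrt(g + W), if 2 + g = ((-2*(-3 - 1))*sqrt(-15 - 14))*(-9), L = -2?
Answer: 2*sqrt(49 - 18*I*sqrt(29)) ≈ 17.755 - 10.919*I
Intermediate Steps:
W = 198 (W = 18 - 90*(-2) = 18 + 180 = 198)
g = -2 - 72*I*sqrt(29) (g = -2 + ((-2*(-3 - 1))*sqrt(-15 - 14))*(-9) = -2 + ((-2*(-4))*sqrt(-29))*(-9) = -2 + (8*(I*sqrt(29)))*(-9) = -2 + (8*I*sqrt(29))*(-9) = -2 - 72*I*sqrt(29) ≈ -2.0 - 387.73*I)
sqrt(g + W) = sqrt((-2 - 72*I*sqrt(29)) + 198) = sqrt(196 - 72*I*sqrt(29))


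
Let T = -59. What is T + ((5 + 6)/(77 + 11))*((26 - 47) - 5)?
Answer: -249/4 ≈ -62.250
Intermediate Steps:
T + ((5 + 6)/(77 + 11))*((26 - 47) - 5) = -59 + ((5 + 6)/(77 + 11))*((26 - 47) - 5) = -59 + (11/88)*(-21 - 5) = -59 + (11*(1/88))*(-26) = -59 + (1/8)*(-26) = -59 - 13/4 = -249/4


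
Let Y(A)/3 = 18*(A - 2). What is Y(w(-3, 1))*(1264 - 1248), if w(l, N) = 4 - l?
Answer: 4320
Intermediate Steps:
Y(A) = -108 + 54*A (Y(A) = 3*(18*(A - 2)) = 3*(18*(-2 + A)) = 3*(-36 + 18*A) = -108 + 54*A)
Y(w(-3, 1))*(1264 - 1248) = (-108 + 54*(4 - 1*(-3)))*(1264 - 1248) = (-108 + 54*(4 + 3))*16 = (-108 + 54*7)*16 = (-108 + 378)*16 = 270*16 = 4320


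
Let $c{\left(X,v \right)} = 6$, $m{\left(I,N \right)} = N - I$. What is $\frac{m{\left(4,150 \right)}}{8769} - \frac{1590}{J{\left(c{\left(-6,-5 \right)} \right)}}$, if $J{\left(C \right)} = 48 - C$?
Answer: $- \frac{2322763}{61383} \approx -37.841$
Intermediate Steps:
$\frac{m{\left(4,150 \right)}}{8769} - \frac{1590}{J{\left(c{\left(-6,-5 \right)} \right)}} = \frac{150 - 4}{8769} - \frac{1590}{48 - 6} = \left(150 - 4\right) \frac{1}{8769} - \frac{1590}{48 - 6} = 146 \cdot \frac{1}{8769} - \frac{1590}{42} = \frac{146}{8769} - \frac{265}{7} = - \frac{2322763}{61383}$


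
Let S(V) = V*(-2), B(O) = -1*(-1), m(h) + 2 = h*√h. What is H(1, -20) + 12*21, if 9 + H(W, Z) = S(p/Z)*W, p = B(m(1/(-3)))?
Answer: 2431/10 ≈ 243.10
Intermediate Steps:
m(h) = -2 + h^(3/2) (m(h) = -2 + h*√h = -2 + h^(3/2))
B(O) = 1
p = 1
S(V) = -2*V
H(W, Z) = -9 - 2*W/Z (H(W, Z) = -9 + (-2/Z)*W = -9 - 2*W/Z)
H(1, -20) + 12*21 = (-9 - 2*1/(-20)) + 12*21 = (-9 - 2*1*(-1/20)) + 252 = (-9 + ⅒) + 252 = -89/10 + 252 = 2431/10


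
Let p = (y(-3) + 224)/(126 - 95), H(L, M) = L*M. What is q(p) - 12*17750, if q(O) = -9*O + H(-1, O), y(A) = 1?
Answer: -6605250/31 ≈ -2.1307e+5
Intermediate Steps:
p = 225/31 (p = (1 + 224)/(126 - 95) = 225/31 ≈ 7.2581)
q(O) = -10*O (q(O) = -9*O - O = -10*O)
q(p) - 12*17750 = -10*225/31 - 12*17750 = -2250/31 - 213000 = -6605250/31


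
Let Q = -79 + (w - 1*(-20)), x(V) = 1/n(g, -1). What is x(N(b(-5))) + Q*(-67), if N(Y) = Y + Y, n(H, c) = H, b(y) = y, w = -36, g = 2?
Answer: 12731/2 ≈ 6365.5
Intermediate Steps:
N(Y) = 2*Y
x(V) = ½ (x(V) = 1/2 = ½)
Q = -95 (Q = -79 + (-36 - 1*(-20)) = -79 + (-36 + 20) = -79 - 16 = -95)
x(N(b(-5))) + Q*(-67) = ½ - 95*(-67) = ½ + 6365 = 12731/2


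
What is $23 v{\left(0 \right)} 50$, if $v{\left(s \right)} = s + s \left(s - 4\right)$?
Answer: $0$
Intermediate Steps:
$v{\left(s \right)} = s + s \left(-4 + s\right)$
$23 v{\left(0 \right)} 50 = 23 \cdot 0 \left(-3 + 0\right) 50 = 23 \cdot 0 \left(-3\right) 50 = 23 \cdot 0 \cdot 50 = 0 \cdot 50 = 0$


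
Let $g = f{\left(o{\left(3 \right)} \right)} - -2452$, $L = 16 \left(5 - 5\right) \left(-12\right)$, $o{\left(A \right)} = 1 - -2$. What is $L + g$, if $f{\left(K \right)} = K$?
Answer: $2455$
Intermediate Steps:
$o{\left(A \right)} = 3$ ($o{\left(A \right)} = 1 + 2 = 3$)
$L = 0$ ($L = 16 \left(5 - 5\right) \left(-12\right) = 16 \cdot 0 \left(-12\right) = 0 \left(-12\right) = 0$)
$g = 2455$ ($g = 3 - -2452 = 3 + 2452 = 2455$)
$L + g = 0 + 2455 = 2455$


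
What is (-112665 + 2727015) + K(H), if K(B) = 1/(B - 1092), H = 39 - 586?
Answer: 4284919649/1639 ≈ 2.6143e+6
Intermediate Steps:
H = -547
K(B) = 1/(-1092 + B)
(-112665 + 2727015) + K(H) = (-112665 + 2727015) + 1/(-1092 - 547) = 2614350 + 1/(-1639) = 2614350 - 1/1639 = 4284919649/1639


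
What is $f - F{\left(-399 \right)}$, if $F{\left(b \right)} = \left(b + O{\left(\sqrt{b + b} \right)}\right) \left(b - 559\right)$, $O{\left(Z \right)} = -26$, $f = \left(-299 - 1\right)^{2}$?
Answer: $-317150$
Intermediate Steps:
$f = 90000$ ($f = \left(-300\right)^{2} = 90000$)
$F{\left(b \right)} = \left(-559 + b\right) \left(-26 + b\right)$ ($F{\left(b \right)} = \left(b - 26\right) \left(b - 559\right) = \left(-26 + b\right) \left(-559 + b\right) = \left(-559 + b\right) \left(-26 + b\right)$)
$f - F{\left(-399 \right)} = 90000 - \left(14534 + \left(-399\right)^{2} - -233415\right) = 90000 - \left(14534 + 159201 + 233415\right) = 90000 - 407150 = -317150$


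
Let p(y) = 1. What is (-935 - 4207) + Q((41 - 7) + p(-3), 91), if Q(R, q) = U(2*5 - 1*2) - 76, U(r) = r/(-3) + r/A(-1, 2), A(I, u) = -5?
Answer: -78334/15 ≈ -5222.3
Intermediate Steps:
U(r) = -8*r/15 (U(r) = r/(-3) + r/(-5) = r*(-⅓) + r*(-⅕) = -r/3 - r/5 = -8*r/15)
Q(R, q) = -1204/15 (Q(R, q) = -8*(2*5 - 1*2)/15 - 76 = -8*(10 - 2)/15 - 76 = -8/15*8 - 76 = -64/15 - 76 = -1204/15)
(-935 - 4207) + Q((41 - 7) + p(-3), 91) = (-935 - 4207) - 1204/15 = -5142 - 1204/15 = -78334/15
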